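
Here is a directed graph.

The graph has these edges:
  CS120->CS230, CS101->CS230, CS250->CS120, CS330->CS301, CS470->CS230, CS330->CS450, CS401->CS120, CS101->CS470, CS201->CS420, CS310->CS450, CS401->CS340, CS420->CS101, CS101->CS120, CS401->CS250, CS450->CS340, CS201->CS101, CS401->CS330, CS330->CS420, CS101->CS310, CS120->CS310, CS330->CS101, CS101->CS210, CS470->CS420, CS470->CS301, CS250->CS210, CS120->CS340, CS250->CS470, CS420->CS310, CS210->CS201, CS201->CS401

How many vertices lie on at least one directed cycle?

A vertex is on a directed cycle iff it belongs to a strongly connected component of size ≥ 2 (or has a self-loop).
The vertices on cycles are {CS101, CS201, CS210, CS250, CS330, CS401, CS420, CS470} — 8 in total.

8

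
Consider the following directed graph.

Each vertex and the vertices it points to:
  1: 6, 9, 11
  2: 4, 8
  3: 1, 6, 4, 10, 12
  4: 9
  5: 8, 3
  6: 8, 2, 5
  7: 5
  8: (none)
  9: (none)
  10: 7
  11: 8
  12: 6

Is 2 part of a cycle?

No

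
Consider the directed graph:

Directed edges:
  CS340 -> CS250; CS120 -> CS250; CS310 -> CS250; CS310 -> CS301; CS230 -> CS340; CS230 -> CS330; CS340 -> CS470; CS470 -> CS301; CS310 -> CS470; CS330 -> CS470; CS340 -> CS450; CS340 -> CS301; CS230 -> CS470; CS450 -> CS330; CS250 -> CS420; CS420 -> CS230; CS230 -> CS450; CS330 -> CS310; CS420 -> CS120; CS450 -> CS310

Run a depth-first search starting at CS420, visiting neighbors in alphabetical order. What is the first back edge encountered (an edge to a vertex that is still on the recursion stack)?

DFS from CS420 (visiting neighbors in alphabetical order); mark gray on enter, black on exit:
CS420 gray
  CS120 gray
    CS250 gray
      CS250→CS420: CS420 is gray → back edge
First back edge: CS250 → CS420.

CS250->CS420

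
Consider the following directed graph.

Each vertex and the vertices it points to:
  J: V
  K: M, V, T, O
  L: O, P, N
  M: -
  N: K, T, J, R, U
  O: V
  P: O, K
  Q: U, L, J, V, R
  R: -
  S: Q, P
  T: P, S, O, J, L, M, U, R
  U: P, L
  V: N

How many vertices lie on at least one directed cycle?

11

A vertex is on a directed cycle iff it belongs to a strongly connected component of size ≥ 2 (or has a self-loop).
The vertices on cycles are {J, K, L, N, O, P, Q, S, T, U, V} — 11 in total.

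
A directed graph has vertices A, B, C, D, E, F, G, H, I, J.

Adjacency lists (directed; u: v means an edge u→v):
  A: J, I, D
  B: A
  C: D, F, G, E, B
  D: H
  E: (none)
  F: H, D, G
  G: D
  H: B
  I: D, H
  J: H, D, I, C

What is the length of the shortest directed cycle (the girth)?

4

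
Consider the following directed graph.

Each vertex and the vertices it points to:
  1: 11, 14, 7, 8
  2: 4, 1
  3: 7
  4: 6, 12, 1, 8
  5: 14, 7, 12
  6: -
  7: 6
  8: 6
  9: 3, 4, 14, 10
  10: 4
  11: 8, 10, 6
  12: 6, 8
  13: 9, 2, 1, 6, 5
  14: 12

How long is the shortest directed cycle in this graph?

For each vertex v, BFS finds the shortest path from v back to v.
The shortest such closed walk is 4 → 1 → 11 → 10 → 4, length 4.

4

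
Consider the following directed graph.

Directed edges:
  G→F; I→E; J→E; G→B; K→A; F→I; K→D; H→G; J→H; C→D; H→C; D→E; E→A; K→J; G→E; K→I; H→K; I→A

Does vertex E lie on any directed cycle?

E lies on a cycle iff there is a path from E back to itself.
Exploring from E, it never reaches itself; equivalently, its strongly connected component is a singleton.

No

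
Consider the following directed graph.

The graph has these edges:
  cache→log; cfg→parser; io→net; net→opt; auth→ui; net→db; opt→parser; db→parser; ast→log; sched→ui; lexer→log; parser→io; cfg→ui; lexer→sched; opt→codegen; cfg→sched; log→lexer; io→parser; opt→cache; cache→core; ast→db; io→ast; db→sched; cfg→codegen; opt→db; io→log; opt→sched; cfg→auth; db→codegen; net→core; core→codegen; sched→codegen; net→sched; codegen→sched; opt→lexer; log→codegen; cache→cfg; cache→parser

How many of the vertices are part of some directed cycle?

12

A vertex is on a directed cycle iff it belongs to a strongly connected component of size ≥ 2 (or has a self-loop).
The vertices on cycles are {db, io, ast, cfg, log, net, opt, cache, lexer, sched, parser, codegen} — 12 in total.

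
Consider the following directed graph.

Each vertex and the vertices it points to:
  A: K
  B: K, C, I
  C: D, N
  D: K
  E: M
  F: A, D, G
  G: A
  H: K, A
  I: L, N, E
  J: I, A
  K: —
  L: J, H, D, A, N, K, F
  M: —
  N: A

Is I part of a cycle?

Yes

I is on a cycle iff I can reach itself via ≥1 edge.
I → L → J → I — yes.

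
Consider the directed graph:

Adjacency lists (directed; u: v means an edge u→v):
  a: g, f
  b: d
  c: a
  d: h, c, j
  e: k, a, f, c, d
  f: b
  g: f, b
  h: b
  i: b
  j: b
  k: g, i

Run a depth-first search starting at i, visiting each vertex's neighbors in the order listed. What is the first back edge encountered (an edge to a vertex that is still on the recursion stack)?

DFS from i (visiting each vertex's neighbors in the order listed); mark gray on enter, black on exit:
i gray
  b gray
    d gray
      h gray
        h→b: b is gray → back edge
First back edge: h → b.

h->b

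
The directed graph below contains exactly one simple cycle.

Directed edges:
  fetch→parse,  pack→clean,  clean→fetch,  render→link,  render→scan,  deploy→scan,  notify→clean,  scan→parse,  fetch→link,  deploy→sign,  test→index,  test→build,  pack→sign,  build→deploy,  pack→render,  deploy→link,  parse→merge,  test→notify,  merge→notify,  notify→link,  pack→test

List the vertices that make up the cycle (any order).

clean, fetch, merge, parse, notify

DFS with gray/black marking from clean:
clean gray
  fetch gray
    link gray
    link black
    parse gray
      merge gray
        notify gray
          notify→link: link black — skip
          notify→clean: clean is gray → back edge
Back edge closes the cycle clean → fetch → parse → merge → notify → clean; its vertices are {clean, fetch, merge, parse, notify}.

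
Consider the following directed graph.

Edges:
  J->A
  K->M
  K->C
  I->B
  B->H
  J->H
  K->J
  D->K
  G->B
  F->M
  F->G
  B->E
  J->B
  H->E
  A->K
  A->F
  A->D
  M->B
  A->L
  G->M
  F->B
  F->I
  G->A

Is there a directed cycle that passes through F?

F is on a cycle iff F can reach itself via ≥1 edge.
F → G → A → F — yes.

Yes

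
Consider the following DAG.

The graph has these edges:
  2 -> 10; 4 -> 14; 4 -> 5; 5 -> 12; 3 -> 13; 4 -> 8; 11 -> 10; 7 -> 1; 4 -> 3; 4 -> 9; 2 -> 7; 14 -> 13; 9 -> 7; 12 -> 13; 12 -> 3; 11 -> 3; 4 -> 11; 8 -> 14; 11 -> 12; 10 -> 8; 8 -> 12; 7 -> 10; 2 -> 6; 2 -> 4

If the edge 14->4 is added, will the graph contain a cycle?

Yes

Adding 14→4 creates a cycle iff 4 can already reach 14.
Path from 4: 4 → 14.
So 4 → … → 14 → 4 is a cycle.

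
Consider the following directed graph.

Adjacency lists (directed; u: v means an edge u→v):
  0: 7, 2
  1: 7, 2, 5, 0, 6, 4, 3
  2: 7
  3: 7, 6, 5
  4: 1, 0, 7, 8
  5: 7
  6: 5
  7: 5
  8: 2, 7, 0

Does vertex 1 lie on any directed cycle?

1 is on a cycle iff 1 can reach itself via ≥1 edge.
1 → 4 → 1 — yes.

Yes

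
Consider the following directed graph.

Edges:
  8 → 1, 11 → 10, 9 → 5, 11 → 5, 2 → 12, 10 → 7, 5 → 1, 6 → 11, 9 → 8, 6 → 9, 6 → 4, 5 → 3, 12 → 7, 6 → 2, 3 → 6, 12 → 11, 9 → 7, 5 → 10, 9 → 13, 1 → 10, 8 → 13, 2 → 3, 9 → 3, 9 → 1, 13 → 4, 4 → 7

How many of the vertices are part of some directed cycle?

7

A vertex is on a directed cycle iff it belongs to a strongly connected component of size ≥ 2 (or has a self-loop).
The vertices on cycles are {2, 3, 5, 6, 9, 11, 12} — 7 in total.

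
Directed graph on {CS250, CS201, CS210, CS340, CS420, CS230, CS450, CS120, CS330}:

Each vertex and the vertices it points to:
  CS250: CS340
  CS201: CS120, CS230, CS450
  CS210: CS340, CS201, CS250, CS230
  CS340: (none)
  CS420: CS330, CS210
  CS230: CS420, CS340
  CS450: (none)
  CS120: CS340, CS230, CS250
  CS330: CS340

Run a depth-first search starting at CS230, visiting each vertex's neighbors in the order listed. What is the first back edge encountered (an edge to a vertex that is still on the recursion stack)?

CS120->CS230

DFS from CS230 (visiting each vertex's neighbors in the order listed); mark gray on enter, black on exit:
CS230 gray
  CS420 gray
    CS330 gray
      CS340 gray
      CS340 black
    CS330 black
    CS210 gray
      CS210→CS340: CS340 black — skip
      CS201 gray
        CS120 gray
          CS120→CS340: CS340 black — skip
          CS120→CS230: CS230 is gray → back edge
First back edge: CS120 → CS230.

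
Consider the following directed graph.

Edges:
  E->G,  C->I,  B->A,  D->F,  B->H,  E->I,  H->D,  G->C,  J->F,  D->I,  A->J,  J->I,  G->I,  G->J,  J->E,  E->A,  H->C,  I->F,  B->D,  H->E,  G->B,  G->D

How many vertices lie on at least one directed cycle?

6

A vertex is on a directed cycle iff it belongs to a strongly connected component of size ≥ 2 (or has a self-loop).
The vertices on cycles are {A, B, E, G, H, J} — 6 in total.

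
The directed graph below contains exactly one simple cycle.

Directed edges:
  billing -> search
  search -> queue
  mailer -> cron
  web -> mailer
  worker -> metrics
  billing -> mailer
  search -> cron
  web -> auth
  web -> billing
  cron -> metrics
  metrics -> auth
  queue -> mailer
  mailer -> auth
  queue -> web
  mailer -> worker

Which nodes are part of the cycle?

web, queue, search, billing

DFS with gray/black marking from billing:
billing gray
  mailer gray
    cron gray
      metrics gray
        auth gray
        auth black
      metrics black
    cron black
    worker gray
      worker→metrics: metrics black — skip
    worker black
    mailer→auth: auth black — skip
  mailer black
  search gray
    search→cron: cron black — skip
    queue gray
      web gray
        web→billing: billing is gray → back edge
Back edge closes the cycle billing → search → queue → web → billing; its vertices are {web, queue, search, billing}.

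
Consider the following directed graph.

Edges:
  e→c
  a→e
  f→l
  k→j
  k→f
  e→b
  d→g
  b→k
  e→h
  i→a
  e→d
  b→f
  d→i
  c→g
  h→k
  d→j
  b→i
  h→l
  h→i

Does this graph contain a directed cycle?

DFS with white/gray/black marking, starting from g:
g gray
g black
a gray
  e gray
    b gray
      f gray
        l gray
        l black
      f black
      k gray
        j gray
        j black
        k→f: f black — skip
      k black
      i gray
        i→a: a is gray → back edge
Back edge found, so a cycle exists: a → e → b → i → a.

Yes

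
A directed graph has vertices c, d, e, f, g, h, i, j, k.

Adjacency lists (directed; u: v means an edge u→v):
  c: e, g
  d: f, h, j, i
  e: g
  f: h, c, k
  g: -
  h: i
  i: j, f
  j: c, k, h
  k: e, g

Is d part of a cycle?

d lies on a cycle iff there is a path from d back to itself.
Exploring from d, it never reaches itself; equivalently, its strongly connected component is a singleton.

No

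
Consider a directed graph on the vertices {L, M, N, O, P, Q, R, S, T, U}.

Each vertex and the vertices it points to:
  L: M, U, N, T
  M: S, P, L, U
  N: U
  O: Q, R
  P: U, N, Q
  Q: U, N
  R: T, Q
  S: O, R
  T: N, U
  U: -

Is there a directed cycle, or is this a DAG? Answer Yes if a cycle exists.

Yes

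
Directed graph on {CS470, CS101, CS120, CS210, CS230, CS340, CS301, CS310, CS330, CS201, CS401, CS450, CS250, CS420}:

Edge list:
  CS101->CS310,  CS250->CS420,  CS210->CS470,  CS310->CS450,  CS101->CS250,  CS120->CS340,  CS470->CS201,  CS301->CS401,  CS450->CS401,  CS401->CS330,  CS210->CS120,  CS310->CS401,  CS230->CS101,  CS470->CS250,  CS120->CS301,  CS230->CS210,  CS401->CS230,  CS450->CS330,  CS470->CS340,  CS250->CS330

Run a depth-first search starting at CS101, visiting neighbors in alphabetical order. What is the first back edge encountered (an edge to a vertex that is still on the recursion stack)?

DFS from CS101 (visiting neighbors in alphabetical order); mark gray on enter, black on exit:
CS101 gray
  CS250 gray
    CS330 gray
    CS330 black
    CS420 gray
    CS420 black
  CS250 black
  CS310 gray
    CS401 gray
      CS230 gray
        CS230→CS101: CS101 is gray → back edge
First back edge: CS230 → CS101.

CS230->CS101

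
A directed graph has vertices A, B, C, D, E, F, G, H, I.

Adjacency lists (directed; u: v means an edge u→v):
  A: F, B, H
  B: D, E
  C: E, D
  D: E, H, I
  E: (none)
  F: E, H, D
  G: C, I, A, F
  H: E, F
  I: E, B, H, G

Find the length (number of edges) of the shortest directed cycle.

2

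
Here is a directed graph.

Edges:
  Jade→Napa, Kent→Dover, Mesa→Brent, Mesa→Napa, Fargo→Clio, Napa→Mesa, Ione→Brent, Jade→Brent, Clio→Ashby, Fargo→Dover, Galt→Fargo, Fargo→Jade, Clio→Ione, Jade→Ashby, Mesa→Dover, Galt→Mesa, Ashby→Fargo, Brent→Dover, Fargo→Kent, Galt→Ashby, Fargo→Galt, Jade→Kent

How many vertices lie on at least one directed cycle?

A vertex is on a directed cycle iff it belongs to a strongly connected component of size ≥ 2 (or has a self-loop).
The vertices on cycles are {Clio, Galt, Jade, Mesa, Napa, Ashby, Fargo} — 7 in total.

7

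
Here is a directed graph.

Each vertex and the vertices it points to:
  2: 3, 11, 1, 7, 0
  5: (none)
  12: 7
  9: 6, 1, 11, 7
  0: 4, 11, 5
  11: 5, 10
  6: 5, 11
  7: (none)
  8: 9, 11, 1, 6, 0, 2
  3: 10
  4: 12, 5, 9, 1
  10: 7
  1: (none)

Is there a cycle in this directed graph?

DFS with white/gray/black marking, starting from 7:
7 gray
7 black
2 gray
  3 gray
    10 gray
      10→7: 7 black — skip
    10 black
  3 black
  11 gray
    5 gray
    5 black
    11→10: 10 black — skip
  11 black
  1 gray
  1 black
  2→7: 7 black — skip
  0 gray
    4 gray
      12 gray
        12→7: 7 black — skip
      12 black
      4→5: 5 black — skip
      9 gray
        6 gray
          6→5: 5 black — skip
          6→11: 11 black — skip
        6 black
        9→1: 1 black — skip
        9→11: 11 black — skip
        9→7: 7 black — skip
      9 black
      4→1: 1 black — skip
    4 black
    0→11: 11 black — skip
    0→5: 5 black — skip
  0 black
2 black
8 gray
  8→9: 9 black — skip
  8→11: 11 black — skip
  8→1: 1 black — skip
  8→6: 6 black — skip
  8→0: 0 black — skip
  8→2: 2 black — skip
8 black
Every edge goes to a white or black vertex — no back edge, so the graph is acyclic.

No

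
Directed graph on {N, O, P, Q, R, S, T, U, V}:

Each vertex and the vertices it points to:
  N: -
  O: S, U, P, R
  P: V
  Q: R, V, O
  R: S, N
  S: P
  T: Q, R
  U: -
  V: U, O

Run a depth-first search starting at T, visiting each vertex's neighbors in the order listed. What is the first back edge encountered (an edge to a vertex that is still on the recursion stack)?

DFS from T (visiting each vertex's neighbors in the order listed); mark gray on enter, black on exit:
T gray
  Q gray
    R gray
      S gray
        P gray
          V gray
            U gray
            U black
            O gray
              O→S: S is gray → back edge
First back edge: O → S.

O→S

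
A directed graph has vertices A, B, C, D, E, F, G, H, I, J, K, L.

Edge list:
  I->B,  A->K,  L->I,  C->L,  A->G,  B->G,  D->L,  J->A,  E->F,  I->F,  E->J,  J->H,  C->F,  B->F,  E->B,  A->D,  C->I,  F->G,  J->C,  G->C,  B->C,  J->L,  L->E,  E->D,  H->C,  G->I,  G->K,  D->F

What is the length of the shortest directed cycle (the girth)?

3

For each vertex v, BFS finds the shortest path from v back to v.
The shortest such closed walk is E → J → L → E, length 3.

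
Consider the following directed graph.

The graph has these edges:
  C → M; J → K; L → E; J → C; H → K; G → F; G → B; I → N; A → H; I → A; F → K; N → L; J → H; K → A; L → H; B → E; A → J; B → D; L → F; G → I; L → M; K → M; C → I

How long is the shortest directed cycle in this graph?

3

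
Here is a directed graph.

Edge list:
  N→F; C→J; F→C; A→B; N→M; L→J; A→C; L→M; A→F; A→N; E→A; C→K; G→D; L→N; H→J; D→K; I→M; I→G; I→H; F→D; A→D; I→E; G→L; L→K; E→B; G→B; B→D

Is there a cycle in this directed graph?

No

DFS with white/gray/black marking, starting from B:
B gray
  D gray
    K gray
    K black
  D black
B black
M gray
M black
E gray
  A gray
    F gray
      F→D: D black — skip
      C gray
        C→K: K black — skip
        J gray
        J black
      C black
    F black
    A→B: B black — skip
    N gray
      N→F: F black — skip
      N→M: M black — skip
    N black
    A→C: C black — skip
    A→D: D black — skip
  A black
  E→B: B black — skip
E black
H gray
  H→J: J black — skip
H black
L gray
  L→K: K black — skip
  L→M: M black — skip
  L→N: N black — skip
  L→J: J black — skip
L black
I gray
  I→E: E black — skip
  I→H: H black — skip
  I→M: M black — skip
  G gray
    G→B: B black — skip
    G→D: D black — skip
    G→L: L black — skip
  G black
I black
Every edge goes to a white or black vertex — no back edge, so the graph is acyclic.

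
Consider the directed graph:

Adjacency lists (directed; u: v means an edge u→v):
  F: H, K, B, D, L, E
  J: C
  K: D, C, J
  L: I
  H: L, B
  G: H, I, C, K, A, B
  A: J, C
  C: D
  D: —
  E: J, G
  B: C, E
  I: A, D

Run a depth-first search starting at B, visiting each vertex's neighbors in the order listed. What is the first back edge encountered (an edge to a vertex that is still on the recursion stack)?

DFS from B (visiting each vertex's neighbors in the order listed); mark gray on enter, black on exit:
B gray
  C gray
    D gray
    D black
  C black
  E gray
    J gray
      J→C: C black — skip
    J black
    G gray
      H gray
        L gray
          I gray
            A gray
              A→J: J black — skip
              A→C: C black — skip
            A black
            I→D: D black — skip
          I black
        L black
        H→B: B is gray → back edge
First back edge: H → B.

H→B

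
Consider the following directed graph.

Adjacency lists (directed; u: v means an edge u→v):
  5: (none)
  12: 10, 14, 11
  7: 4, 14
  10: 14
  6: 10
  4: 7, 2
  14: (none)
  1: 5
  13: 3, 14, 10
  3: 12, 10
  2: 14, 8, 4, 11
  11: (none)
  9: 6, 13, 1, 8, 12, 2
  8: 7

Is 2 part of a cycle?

Yes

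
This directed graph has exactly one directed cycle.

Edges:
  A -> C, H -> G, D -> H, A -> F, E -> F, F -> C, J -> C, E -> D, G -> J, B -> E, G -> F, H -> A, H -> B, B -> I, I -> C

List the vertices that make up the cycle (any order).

B, D, E, H

DFS with gray/black marking from H:
H gray
  G gray
    J gray
      C gray
      C black
    J black
    F gray
      F→C: C black — skip
    F black
  G black
  A gray
    A→C: C black — skip
    A→F: F black — skip
  A black
  B gray
    I gray
      I→C: C black — skip
    I black
    E gray
      D gray
        D→H: H is gray → back edge
Back edge closes the cycle H → B → E → D → H; its vertices are {B, D, E, H}.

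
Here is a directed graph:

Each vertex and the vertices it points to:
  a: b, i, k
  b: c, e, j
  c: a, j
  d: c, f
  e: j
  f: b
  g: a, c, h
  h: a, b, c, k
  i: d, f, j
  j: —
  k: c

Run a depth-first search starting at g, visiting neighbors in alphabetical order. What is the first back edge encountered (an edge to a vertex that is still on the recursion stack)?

c→a

DFS from g (visiting neighbors in alphabetical order); mark gray on enter, black on exit:
g gray
  a gray
    b gray
      c gray
        c→a: a is gray → back edge
First back edge: c → a.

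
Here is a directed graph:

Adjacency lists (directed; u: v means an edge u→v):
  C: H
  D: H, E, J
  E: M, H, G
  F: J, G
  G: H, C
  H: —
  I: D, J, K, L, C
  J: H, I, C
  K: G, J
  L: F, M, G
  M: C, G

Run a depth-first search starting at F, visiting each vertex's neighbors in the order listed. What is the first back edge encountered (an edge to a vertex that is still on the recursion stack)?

D->J

DFS from F (visiting each vertex's neighbors in the order listed); mark gray on enter, black on exit:
F gray
  J gray
    H gray
    H black
    I gray
      D gray
        D→H: H black — skip
        E gray
          M gray
            C gray
              C→H: H black — skip
            C black
            G gray
              G→H: H black — skip
              G→C: C black — skip
            G black
          M black
          E→H: H black — skip
          E→G: G black — skip
        E black
        D→J: J is gray → back edge
First back edge: D → J.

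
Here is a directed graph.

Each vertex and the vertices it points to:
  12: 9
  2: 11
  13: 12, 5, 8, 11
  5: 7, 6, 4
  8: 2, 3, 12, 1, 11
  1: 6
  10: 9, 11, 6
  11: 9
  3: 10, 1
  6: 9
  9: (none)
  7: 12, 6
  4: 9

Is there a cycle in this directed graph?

No

DFS with white/gray/black marking, starting from 9:
9 gray
9 black
12 gray
  12→9: 9 black — skip
12 black
2 gray
  11 gray
    11→9: 9 black — skip
  11 black
2 black
13 gray
  13→12: 12 black — skip
  5 gray
    7 gray
      7→12: 12 black — skip
      6 gray
        6→9: 9 black — skip
      6 black
    7 black
    5→6: 6 black — skip
    4 gray
      4→9: 9 black — skip
    4 black
  5 black
  8 gray
    8→2: 2 black — skip
    3 gray
      10 gray
        10→9: 9 black — skip
        10→11: 11 black — skip
        10→6: 6 black — skip
      10 black
      1 gray
        1→6: 6 black — skip
      1 black
    3 black
    8→12: 12 black — skip
    8→1: 1 black — skip
    8→11: 11 black — skip
  8 black
  13→11: 11 black — skip
13 black
Every edge goes to a white or black vertex — no back edge, so the graph is acyclic.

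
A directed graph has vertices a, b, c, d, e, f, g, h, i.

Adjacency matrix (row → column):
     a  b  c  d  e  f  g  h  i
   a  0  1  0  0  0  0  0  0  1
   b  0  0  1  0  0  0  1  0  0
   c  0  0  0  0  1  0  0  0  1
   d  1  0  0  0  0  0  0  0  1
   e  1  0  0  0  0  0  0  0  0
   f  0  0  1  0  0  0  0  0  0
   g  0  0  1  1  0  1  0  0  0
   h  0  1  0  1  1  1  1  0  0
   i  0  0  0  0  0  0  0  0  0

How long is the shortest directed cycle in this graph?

4

For each vertex v, BFS finds the shortest path from v back to v.
The shortest such closed walk is b → c → e → a → b, length 4.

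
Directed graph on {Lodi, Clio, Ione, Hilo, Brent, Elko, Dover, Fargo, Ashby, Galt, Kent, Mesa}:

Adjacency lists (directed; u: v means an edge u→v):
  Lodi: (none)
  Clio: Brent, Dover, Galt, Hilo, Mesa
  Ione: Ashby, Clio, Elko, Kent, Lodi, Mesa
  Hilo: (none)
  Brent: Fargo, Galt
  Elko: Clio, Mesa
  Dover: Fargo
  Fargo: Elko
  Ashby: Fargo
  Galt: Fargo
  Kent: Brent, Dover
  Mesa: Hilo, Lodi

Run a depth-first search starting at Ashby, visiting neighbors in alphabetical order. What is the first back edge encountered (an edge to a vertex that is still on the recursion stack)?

DFS from Ashby (visiting neighbors in alphabetical order); mark gray on enter, black on exit:
Ashby gray
  Fargo gray
    Elko gray
      Clio gray
        Brent gray
          Brent→Fargo: Fargo is gray → back edge
First back edge: Brent → Fargo.

Brent->Fargo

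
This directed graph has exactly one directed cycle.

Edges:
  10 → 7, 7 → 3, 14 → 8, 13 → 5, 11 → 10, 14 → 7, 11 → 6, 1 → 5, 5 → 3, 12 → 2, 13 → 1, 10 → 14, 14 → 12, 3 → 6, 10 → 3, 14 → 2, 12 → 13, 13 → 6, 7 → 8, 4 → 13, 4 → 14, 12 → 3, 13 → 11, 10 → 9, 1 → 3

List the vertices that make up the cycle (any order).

10, 11, 12, 13, 14

DFS with gray/black marking from 13:
13 gray
  6 gray
  6 black
  1 gray
    5 gray
      3 gray
        3→6: 6 black — skip
      3 black
    5 black
    1→3: 3 black — skip
  1 black
  11 gray
    10 gray
      9 gray
      9 black
      14 gray
        8 gray
        8 black
        7 gray
          7→8: 8 black — skip
          7→3: 3 black — skip
        7 black
        12 gray
          2 gray
          2 black
          12→3: 3 black — skip
          12→13: 13 is gray → back edge
Back edge closes the cycle 13 → 11 → 10 → 14 → 12 → 13; its vertices are {10, 11, 12, 13, 14}.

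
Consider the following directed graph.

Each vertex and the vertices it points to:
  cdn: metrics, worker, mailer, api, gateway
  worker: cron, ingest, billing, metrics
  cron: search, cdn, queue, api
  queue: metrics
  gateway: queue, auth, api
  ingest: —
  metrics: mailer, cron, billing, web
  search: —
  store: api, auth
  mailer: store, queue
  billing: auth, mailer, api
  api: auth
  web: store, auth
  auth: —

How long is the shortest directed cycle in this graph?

For each vertex v, BFS finds the shortest path from v back to v.
The shortest such closed walk is metrics → mailer → queue → metrics, length 3.

3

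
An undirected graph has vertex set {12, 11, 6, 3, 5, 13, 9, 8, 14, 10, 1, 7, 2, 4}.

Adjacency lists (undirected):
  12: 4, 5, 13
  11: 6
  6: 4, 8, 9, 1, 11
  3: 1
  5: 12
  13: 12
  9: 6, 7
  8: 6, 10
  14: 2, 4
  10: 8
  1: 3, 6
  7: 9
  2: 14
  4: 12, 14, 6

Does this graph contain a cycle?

No

DFS, tracking each vertex's parent; an edge to a visited non-parent vertex closes a cycle.
Start from 9:
visit 9 (parent –)
  visit 6 (parent 9)
    visit 4 (parent 6)
      visit 12 (parent 4)
        12–4: parent, skip
        visit 5 (parent 12)
          5–12: parent, skip
        visit 13 (parent 12)
          13–12: parent, skip
      visit 14 (parent 4)
        visit 2 (parent 14)
          2–14: parent, skip
        14–4: parent, skip
      4–6: parent, skip
    visit 8 (parent 6)
      8–6: parent, skip
      visit 10 (parent 8)
        10–8: parent, skip
    6–9: parent, skip
    visit 1 (parent 6)
      visit 3 (parent 1)
        3–1: parent, skip
      1–6: parent, skip
    visit 11 (parent 6)
      11–6: parent, skip
  visit 7 (parent 9)
    7–9: parent, skip
No non-parent visited neighbor found — the graph is a forest.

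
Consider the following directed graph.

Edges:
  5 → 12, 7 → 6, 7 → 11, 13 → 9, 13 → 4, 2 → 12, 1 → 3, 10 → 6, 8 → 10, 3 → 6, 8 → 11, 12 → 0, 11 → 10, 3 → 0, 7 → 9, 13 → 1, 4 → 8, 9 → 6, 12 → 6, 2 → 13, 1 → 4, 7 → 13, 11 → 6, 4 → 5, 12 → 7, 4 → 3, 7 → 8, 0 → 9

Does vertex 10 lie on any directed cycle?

10 lies on a cycle iff there is a path from 10 back to itself.
Exploring from 10, it never reaches itself; equivalently, its strongly connected component is a singleton.

No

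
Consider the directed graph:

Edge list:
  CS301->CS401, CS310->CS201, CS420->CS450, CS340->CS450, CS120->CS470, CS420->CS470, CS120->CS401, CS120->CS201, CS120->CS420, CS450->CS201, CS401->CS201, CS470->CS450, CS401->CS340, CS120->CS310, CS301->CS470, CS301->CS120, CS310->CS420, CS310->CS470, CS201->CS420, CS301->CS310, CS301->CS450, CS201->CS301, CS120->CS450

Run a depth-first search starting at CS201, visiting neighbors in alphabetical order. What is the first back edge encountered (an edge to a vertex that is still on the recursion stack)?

DFS from CS201 (visiting neighbors in alphabetical order); mark gray on enter, black on exit:
CS201 gray
  CS301 gray
    CS120 gray
      CS120→CS201: CS201 is gray → back edge
First back edge: CS120 → CS201.

CS120->CS201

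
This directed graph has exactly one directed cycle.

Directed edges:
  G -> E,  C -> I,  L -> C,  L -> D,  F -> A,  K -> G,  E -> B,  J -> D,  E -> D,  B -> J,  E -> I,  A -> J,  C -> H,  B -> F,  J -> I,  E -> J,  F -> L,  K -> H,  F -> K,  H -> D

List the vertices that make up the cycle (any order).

B, E, F, G, K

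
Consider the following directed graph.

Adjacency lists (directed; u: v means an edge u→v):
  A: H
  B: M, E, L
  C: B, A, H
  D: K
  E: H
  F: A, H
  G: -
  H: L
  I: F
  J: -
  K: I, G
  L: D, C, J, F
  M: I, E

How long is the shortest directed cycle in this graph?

3

For each vertex v, BFS finds the shortest path from v back to v.
The shortest such closed walk is B → L → C → B, length 3.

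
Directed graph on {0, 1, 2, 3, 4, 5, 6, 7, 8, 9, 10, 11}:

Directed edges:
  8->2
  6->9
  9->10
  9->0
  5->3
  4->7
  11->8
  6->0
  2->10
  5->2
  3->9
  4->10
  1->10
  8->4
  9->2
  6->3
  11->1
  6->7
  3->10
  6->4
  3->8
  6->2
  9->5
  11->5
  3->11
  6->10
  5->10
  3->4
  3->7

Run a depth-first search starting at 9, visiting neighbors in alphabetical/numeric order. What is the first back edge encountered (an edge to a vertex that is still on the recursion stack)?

3→9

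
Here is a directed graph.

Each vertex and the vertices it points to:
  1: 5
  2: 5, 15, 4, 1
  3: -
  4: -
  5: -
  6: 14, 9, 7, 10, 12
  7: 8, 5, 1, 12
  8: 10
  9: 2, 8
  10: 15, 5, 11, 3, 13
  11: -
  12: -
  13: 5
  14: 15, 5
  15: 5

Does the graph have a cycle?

No

DFS with white/gray/black marking, starting from 9:
9 gray
  2 gray
    5 gray
    5 black
    15 gray
      15→5: 5 black — skip
    15 black
    4 gray
    4 black
    1 gray
      1→5: 5 black — skip
    1 black
  2 black
  8 gray
    10 gray
      10→15: 15 black — skip
      10→5: 5 black — skip
      11 gray
      11 black
      3 gray
      3 black
      13 gray
        13→5: 5 black — skip
      13 black
    10 black
  8 black
9 black
6 gray
  14 gray
    14→15: 15 black — skip
    14→5: 5 black — skip
  14 black
  6→9: 9 black — skip
  7 gray
    7→8: 8 black — skip
    7→5: 5 black — skip
    7→1: 1 black — skip
    12 gray
    12 black
  7 black
  6→10: 10 black — skip
  6→12: 12 black — skip
6 black
Every edge goes to a white or black vertex — no back edge, so the graph is acyclic.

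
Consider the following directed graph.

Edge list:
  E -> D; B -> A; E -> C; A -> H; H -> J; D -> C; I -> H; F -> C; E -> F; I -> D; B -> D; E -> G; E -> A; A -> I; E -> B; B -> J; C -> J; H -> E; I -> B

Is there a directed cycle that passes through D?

No

D lies on a cycle iff there is a path from D back to itself.
Exploring from D, it never reaches itself; equivalently, its strongly connected component is a singleton.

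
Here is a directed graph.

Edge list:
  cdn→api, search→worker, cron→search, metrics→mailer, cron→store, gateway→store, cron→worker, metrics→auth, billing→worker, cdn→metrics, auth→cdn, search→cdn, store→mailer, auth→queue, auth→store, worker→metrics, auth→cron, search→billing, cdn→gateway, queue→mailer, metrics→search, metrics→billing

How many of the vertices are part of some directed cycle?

A vertex is on a directed cycle iff it belongs to a strongly connected component of size ≥ 2 (or has a self-loop).
The vertices on cycles are {cdn, auth, cron, search, worker, billing, metrics} — 7 in total.

7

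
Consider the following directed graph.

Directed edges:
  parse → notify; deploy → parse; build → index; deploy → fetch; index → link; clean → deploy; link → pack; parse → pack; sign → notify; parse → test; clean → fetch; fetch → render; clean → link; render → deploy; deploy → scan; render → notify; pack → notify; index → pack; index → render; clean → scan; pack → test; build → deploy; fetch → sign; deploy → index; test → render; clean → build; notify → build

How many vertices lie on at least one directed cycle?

11

A vertex is on a directed cycle iff it belongs to a strongly connected component of size ≥ 2 (or has a self-loop).
The vertices on cycles are {link, pack, sign, test, build, fetch, index, parse, deploy, notify, render} — 11 in total.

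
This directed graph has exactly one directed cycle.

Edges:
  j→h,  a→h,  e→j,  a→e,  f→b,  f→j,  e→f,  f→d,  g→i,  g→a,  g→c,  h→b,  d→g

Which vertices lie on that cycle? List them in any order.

DFS with gray/black marking from g:
g gray
  c gray
  c black
  i gray
  i black
  a gray
    e gray
      f gray
        b gray
        b black
        d gray
          d→g: g is gray → back edge
Back edge closes the cycle g → a → e → f → d → g; its vertices are {a, d, e, f, g}.

a, d, e, f, g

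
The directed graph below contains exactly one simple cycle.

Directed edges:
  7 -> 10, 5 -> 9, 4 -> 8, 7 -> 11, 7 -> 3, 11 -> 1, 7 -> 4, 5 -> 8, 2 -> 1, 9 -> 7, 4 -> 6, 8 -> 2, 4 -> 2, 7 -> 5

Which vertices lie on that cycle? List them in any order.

5, 7, 9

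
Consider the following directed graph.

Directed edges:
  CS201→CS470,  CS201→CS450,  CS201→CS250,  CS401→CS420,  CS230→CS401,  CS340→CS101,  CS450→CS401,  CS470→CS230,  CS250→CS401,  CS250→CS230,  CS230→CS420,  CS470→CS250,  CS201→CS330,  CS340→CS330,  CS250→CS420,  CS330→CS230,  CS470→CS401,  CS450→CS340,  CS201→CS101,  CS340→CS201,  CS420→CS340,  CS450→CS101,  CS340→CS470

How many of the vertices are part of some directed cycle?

9

A vertex is on a directed cycle iff it belongs to a strongly connected component of size ≥ 2 (or has a self-loop).
The vertices on cycles are {CS201, CS230, CS250, CS330, CS340, CS401, CS420, CS450, CS470} — 9 in total.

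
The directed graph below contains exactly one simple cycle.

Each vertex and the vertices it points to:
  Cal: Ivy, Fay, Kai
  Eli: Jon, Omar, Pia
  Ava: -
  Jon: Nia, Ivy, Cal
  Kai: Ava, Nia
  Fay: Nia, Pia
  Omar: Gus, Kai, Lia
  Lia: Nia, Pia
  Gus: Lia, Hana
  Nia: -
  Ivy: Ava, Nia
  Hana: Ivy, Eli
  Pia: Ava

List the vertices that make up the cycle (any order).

Eli, Gus, Hana, Omar

DFS with gray/black marking from Eli:
Eli gray
  Jon gray
    Nia gray
    Nia black
    Ivy gray
      Ava gray
      Ava black
      Ivy→Nia: Nia black — skip
    Ivy black
    Cal gray
      Cal→Ivy: Ivy black — skip
      Fay gray
        Fay→Nia: Nia black — skip
        Pia gray
          Pia→Ava: Ava black — skip
        Pia black
      Fay black
      Kai gray
        Kai→Ava: Ava black — skip
        Kai→Nia: Nia black — skip
      Kai black
    Cal black
  Jon black
  Omar gray
    Gus gray
      Lia gray
        Lia→Nia: Nia black — skip
        Lia→Pia: Pia black — skip
      Lia black
      Hana gray
        Hana→Ivy: Ivy black — skip
        Hana→Eli: Eli is gray → back edge
Back edge closes the cycle Eli → Omar → Gus → Hana → Eli; its vertices are {Eli, Gus, Hana, Omar}.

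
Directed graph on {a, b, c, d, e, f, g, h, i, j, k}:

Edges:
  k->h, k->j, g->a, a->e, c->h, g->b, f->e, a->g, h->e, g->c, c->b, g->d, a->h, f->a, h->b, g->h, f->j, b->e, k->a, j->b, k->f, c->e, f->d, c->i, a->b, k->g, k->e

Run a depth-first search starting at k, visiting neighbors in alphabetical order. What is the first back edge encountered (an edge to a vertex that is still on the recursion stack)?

g→a

DFS from k (visiting neighbors in alphabetical order); mark gray on enter, black on exit:
k gray
  a gray
    b gray
      e gray
      e black
    b black
    a→e: e black — skip
    g gray
      g→a: a is gray → back edge
First back edge: g → a.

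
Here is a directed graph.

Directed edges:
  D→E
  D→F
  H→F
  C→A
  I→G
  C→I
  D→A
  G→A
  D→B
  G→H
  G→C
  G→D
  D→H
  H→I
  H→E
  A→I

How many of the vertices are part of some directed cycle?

6

A vertex is on a directed cycle iff it belongs to a strongly connected component of size ≥ 2 (or has a self-loop).
The vertices on cycles are {A, C, D, G, H, I} — 6 in total.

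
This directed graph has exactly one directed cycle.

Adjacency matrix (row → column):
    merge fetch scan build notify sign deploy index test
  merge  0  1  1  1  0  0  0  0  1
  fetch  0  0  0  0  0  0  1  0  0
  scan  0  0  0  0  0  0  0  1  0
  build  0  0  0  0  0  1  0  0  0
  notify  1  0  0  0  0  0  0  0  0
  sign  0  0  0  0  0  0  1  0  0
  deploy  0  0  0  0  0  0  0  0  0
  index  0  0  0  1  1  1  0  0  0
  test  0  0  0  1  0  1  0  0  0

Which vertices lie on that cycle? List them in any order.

DFS with gray/black marking from merge:
merge gray
  scan gray
    index gray
      build gray
        sign gray
          deploy gray
          deploy black
        sign black
      build black
      notify gray
        notify→merge: merge is gray → back edge
Back edge closes the cycle merge → scan → index → notify → merge; its vertices are {scan, index, merge, notify}.

scan, index, merge, notify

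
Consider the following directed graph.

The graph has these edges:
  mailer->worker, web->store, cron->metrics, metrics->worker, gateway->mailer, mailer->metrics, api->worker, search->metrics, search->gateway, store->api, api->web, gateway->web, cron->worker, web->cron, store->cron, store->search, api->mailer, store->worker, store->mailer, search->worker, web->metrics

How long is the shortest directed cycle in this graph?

3

For each vertex v, BFS finds the shortest path from v back to v.
The shortest such closed walk is web → store → api → web, length 3.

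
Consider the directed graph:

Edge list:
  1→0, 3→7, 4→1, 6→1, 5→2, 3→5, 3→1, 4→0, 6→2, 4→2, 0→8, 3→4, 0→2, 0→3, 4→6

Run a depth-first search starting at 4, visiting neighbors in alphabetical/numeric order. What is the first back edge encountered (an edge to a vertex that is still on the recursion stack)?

DFS from 4 (visiting neighbors in alphabetical/numeric order); mark gray on enter, black on exit:
4 gray
  0 gray
    2 gray
    2 black
    3 gray
      1 gray
        1→0: 0 is gray → back edge
First back edge: 1 → 0.

1->0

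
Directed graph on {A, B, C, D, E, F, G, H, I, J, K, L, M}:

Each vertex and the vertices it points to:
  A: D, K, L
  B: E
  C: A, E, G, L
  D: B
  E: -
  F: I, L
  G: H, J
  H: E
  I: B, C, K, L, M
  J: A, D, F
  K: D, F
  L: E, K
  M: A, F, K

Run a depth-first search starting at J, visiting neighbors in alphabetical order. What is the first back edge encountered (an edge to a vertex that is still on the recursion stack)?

C->A

DFS from J (visiting neighbors in alphabetical order); mark gray on enter, black on exit:
J gray
  A gray
    D gray
      B gray
        E gray
        E black
      B black
    D black
    K gray
      K→D: D black — skip
      F gray
        I gray
          I→B: B black — skip
          C gray
            C→A: A is gray → back edge
First back edge: C → A.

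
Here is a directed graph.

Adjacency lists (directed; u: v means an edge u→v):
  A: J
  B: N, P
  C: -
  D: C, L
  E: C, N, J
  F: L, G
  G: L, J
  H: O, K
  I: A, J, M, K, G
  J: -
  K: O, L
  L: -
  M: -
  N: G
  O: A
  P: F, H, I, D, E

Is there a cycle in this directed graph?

No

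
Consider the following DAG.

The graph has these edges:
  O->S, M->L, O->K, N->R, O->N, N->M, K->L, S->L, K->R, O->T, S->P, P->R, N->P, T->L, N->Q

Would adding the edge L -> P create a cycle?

No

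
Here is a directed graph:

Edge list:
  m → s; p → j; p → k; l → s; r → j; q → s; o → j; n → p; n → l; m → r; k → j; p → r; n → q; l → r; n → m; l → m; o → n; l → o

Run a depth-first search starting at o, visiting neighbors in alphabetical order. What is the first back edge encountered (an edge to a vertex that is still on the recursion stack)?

DFS from o (visiting neighbors in alphabetical order); mark gray on enter, black on exit:
o gray
  j gray
  j black
  n gray
    l gray
      m gray
        r gray
          r→j: j black — skip
        r black
        s gray
        s black
      m black
      l→o: o is gray → back edge
First back edge: l → o.

l→o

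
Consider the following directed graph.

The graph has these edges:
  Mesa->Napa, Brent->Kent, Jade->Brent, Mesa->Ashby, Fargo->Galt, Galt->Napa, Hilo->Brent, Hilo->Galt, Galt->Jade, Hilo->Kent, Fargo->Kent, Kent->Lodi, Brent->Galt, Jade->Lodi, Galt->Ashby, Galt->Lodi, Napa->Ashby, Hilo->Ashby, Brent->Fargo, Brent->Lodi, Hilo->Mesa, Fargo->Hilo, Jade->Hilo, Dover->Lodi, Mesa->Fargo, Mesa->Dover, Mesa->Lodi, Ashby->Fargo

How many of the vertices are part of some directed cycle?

A vertex is on a directed cycle iff it belongs to a strongly connected component of size ≥ 2 (or has a self-loop).
The vertices on cycles are {Galt, Hilo, Jade, Mesa, Napa, Ashby, Brent, Fargo} — 8 in total.

8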